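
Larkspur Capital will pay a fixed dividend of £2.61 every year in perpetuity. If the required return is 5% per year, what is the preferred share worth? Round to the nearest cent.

Level perpetuity: PV = C / r = £2.61 / 0.05 = £52.20

£52.20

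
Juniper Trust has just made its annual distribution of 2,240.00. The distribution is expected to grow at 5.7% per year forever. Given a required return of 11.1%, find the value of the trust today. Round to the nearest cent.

43845.93

D₁ = D₀ × (1 + g) = 2,240.00 × 1.057 = 2,367.6800
Growing perpetuity: P = D₁ / (r − g) = 2,367.6800 / (0.111 − 0.057) = 43,845.93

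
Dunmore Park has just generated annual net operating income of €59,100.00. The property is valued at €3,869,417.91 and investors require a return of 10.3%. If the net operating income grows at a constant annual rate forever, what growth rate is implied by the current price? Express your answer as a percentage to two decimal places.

8.64%

P = D₀(1+g)/(r−g) ⇒ P(r−g) = D₀(1+g) ⇒ g(P+D₀) = P·r − D₀
g = (P·r − D₀)/(P + D₀) = (€3,869,417.91×0.103 − €59,100.00) / (€3,869,417.91 + €59,100.00) = 0.086407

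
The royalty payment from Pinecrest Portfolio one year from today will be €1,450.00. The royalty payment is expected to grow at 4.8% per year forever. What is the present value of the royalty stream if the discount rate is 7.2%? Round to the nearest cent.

€60416.67

Growing perpetuity: P = D₁ / (r − g) = €1,450.0000 / (0.072 − 0.048) = €60,416.67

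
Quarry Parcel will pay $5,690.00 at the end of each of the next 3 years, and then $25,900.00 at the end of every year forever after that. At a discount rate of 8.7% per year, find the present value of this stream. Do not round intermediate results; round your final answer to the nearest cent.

PV of 3-year annuity: $5,690.00 × [1 − (1+0.087)^−3] / 0.087 = 14480.42443
Perpetuity value at year 3: $25,900.00 / 0.087 = 297701.14943
PV of perpetuity: 297701.14943 / (1+0.087)^3 = 231788.49691
Total PV = 14480.42443 + 231788.49691 = 246268.92134

$246268.92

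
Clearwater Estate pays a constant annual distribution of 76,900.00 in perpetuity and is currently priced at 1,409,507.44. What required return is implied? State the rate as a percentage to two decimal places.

P = C/r ⇒ r = C/P = 76,900.00/1,409,507.44 = 0.054558

5.46%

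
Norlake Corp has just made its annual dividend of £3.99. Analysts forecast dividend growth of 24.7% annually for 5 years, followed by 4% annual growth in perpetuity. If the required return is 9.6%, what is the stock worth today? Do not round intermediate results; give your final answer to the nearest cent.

£171.16

D_1 = 4.97553
D_2 = 6.20449
D_3 = 7.73699
D_4 = 9.64803
D_5 = 12.03110
Terminal value at year 5: TV = D_5×(1+g_2)/(r−g_2) = 12.51234/0.056 = 223.43463
P_0 = D_1/(1+r)^1 + D_2/(1+r)^2 + D_3/(1+r)^3 + D_4/(1+r)^4 + D_5/(1+r)^5 + TV/(1+r)^5
    = 4.53972 + 5.16517 + 5.87680 + 6.68646 + 7.60768 + 141.28554 = 171.16137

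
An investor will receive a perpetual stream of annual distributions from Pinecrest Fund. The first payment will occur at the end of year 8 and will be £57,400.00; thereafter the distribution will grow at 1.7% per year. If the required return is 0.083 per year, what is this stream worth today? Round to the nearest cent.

Value at end of year 7: C₁ / (r − g) = £57,400.00 / (0.083 − 0.017) = £869,696.9697
Discount to today: PV = £869,696.9697 / (1 + 0.083)^7 = £869,696.9697 / 1.747428 = £497,701.28

£497701.28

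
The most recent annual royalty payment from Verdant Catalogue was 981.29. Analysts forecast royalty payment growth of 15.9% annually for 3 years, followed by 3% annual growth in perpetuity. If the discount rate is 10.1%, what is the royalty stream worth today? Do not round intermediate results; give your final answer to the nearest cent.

19871.05

D_1 = 1137.31511
D_2 = 1318.14821
D_3 = 1527.73378
Terminal value at year 3: TV = D_3×(1+g_2)/(r−g_2) = 1573.56579/0.071 = 22162.89847
P_0 = D_1/(1+r)^1 + D_2/(1+r)^2 + D_3/(1+r)^3 + TV/(1+r)^3
    = 1032.98375 + 1087.40070 + 1144.68429 + 16605.98342 = 19871.05217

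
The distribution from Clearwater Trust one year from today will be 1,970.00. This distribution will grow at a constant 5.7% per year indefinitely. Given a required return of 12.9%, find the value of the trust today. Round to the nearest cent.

27361.11

Growing perpetuity: P = D₁ / (r − g) = 1,970.0000 / (0.129 − 0.057) = 27,361.11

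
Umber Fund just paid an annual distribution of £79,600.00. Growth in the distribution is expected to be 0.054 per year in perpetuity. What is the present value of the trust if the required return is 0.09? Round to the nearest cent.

£2330511.11

D₁ = D₀ × (1 + g) = £79,600.00 × 1.054 = £83,898.4000
Growing perpetuity: P = D₁ / (r − g) = £83,898.4000 / (0.09 − 0.054) = £2,330,511.11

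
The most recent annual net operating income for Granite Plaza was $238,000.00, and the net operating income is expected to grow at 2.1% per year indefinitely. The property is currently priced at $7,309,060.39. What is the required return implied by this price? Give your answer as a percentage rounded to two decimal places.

5.42%

D₁ = $238,000.00 × 1.021 = $242,998.0000
P = D₁/(r − g) ⇒ r = D₁/P + g = $242,998.0000/$7,309,060.39 + 0.021 = 0.033246 + 0.021 = 0.054246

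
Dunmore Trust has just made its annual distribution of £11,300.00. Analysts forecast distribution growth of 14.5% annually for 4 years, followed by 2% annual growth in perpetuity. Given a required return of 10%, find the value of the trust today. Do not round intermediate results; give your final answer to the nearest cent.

£219153.21

D_1 = 12938.50000
D_2 = 14814.58250
D_3 = 16962.69696
D_4 = 19422.28802
Terminal value at year 4: TV = D_4×(1+g_2)/(r−g_2) = 19810.73378/0.08 = 247634.17228
P_0 = D_1/(1+r)^1 + D_2/(1+r)^2 + D_3/(1+r)^3 + D_4/(1+r)^4 + TV/(1+r)^4
    = 11762.27273 + 12243.45661 + 12744.32529 + 13265.68405 + 169137.47168 = 219153.21036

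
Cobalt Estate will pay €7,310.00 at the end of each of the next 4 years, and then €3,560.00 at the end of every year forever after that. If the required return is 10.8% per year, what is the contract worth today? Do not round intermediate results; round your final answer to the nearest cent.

PV of 4-year annuity: €7,310.00 × [1 − (1+0.108)^−4] / 0.108 = 22776.06159
Perpetuity value at year 4: €3,560.00 / 0.108 = 32962.96296
PV of perpetuity: 32962.96296 / (1+0.108)^4 = 21870.92750
Total PV = 22776.06159 + 21870.92750 = 44646.98908

€44646.99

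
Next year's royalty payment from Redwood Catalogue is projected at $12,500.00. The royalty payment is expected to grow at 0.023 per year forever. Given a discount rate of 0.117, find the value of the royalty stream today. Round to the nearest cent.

$132978.72

Growing perpetuity: P = D₁ / (r − g) = $12,500.0000 / (0.117 − 0.023) = $132,978.72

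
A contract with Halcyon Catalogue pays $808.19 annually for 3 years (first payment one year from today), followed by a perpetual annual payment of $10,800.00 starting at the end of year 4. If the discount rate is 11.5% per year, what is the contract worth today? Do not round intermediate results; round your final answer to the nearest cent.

$69706.69

PV of 3-year annuity: $808.19 × [1 − (1+0.115)^−3] / 0.115 = 1957.93676
Perpetuity value at year 3: $10,800.00 / 0.115 = 93913.04348
PV of perpetuity: 93913.04348 / (1+0.115)^3 = 67748.75411
Total PV = 1957.93676 + 67748.75411 = 69706.69087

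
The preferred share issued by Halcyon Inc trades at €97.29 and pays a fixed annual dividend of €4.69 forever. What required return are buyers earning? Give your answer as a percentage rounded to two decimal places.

4.82%

P = C/r ⇒ r = C/P = €4.69/€97.29 = 0.048206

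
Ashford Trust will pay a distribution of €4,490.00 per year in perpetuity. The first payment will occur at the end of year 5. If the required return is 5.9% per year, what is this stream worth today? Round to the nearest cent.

€60507.68

Value at end of year 4: C / r = €4,490.00 / 0.059 = €76,101.6949
Discount to today: PV = €76,101.6949 / (1 + 0.059)^4 = €76,101.6949 / 1.257720 = €60,507.68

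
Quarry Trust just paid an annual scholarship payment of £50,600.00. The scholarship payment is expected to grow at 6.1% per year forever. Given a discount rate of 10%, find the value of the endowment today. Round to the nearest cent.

D₁ = D₀ × (1 + g) = £50,600.00 × 1.061 = £53,686.6000
Growing perpetuity: P = D₁ / (r − g) = £53,686.6000 / (0.1 − 0.061) = £1,376,579.49

£1376579.49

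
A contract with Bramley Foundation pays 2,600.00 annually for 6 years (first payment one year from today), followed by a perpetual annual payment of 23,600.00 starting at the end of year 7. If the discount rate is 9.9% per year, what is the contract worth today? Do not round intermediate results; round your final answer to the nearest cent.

PV of 6-year annuity: 2,600.00 × [1 − (1+0.099)^−6] / 0.099 = 11356.93921
Perpetuity value at year 6: 23,600.00 / 0.099 = 238383.83838
PV of perpetuity: 238383.83838 / (1+0.099)^6 = 135297.77476
Total PV = 11356.93921 + 135297.77476 = 146654.71398

146654.71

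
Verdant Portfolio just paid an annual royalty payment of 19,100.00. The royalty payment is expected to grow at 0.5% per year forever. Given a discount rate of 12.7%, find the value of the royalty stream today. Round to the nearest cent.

D₁ = D₀ × (1 + g) = 19,100.00 × 1.005 = 19,195.5000
Growing perpetuity: P = D₁ / (r − g) = 19,195.5000 / (0.127 − 0.005) = 157,340.16

157340.16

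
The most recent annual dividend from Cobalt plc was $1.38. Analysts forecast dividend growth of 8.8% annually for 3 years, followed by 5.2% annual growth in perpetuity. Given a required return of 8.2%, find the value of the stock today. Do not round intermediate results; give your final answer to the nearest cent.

D_1 = 1.50144
D_2 = 1.63357
D_3 = 1.77732
Terminal value at year 3: TV = D_3×(1+g_2)/(r−g_2) = 1.86974/0.03 = 62.32471
P_0 = D_1/(1+r)^1 + D_2/(1+r)^2 + D_3/(1+r)^3 + TV/(1+r)^3
    = 1.38765 + 1.39535 + 1.40309 + 49.20151 = 53.38760

$53.39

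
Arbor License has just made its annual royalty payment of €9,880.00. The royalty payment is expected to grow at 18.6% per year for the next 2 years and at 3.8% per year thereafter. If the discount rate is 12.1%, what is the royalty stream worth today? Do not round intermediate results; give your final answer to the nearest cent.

D_1 = 11717.68000
D_2 = 13897.16848
Terminal value at year 2: TV = D_2×(1+g_2)/(r−g_2) = 14425.26088/0.083 = 173798.32388
P_0 = D_1/(1+r)^1 + D_2/(1+r)^2 + TV/(1+r)^2
    = 10452.88136 + 11058.98063 + 138303.87826 = 159815.74025

€159815.74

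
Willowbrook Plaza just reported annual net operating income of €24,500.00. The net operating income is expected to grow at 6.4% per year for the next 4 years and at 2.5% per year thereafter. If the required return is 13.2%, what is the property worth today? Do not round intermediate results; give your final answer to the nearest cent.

€267324.29

D_1 = 26068.00000
D_2 = 27736.35200
D_3 = 29511.47853
D_4 = 31400.21315
Terminal value at year 4: TV = D_4×(1+g_2)/(r−g_2) = 32185.21848/0.107 = 300796.43442
P_0 = D_1/(1+r)^1 + D_2/(1+r)^2 + D_3/(1+r)^3 + D_4/(1+r)^4 + TV/(1+r)^4
    = 23028.26855 + 21644.94500 + 20344.71862 + 19122.59771 + 183183.76315 = 267324.29303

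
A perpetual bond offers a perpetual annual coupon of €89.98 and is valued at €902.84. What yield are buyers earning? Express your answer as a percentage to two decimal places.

P = C/r ⇒ r = C/P = €89.98/€902.84 = 0.099663

9.97%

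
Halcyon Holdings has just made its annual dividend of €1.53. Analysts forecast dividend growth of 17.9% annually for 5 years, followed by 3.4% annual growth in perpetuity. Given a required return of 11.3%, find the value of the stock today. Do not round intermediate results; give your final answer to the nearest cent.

D_1 = 1.80387
D_2 = 2.12676
D_3 = 2.50745
D_4 = 2.95629
D_5 = 3.48546
Terminal value at year 5: TV = D_5×(1+g_2)/(r−g_2) = 3.60397/0.079 = 45.61986
P_0 = D_1/(1+r)^1 + D_2/(1+r)^2 + D_3/(1+r)^3 + D_4/(1+r)^4 + D_5/(1+r)^5 + TV/(1+r)^5
    = 1.62073 + 1.71684 + 1.81864 + 1.92649 + 2.04073 + 26.71026 = 35.83368

€35.83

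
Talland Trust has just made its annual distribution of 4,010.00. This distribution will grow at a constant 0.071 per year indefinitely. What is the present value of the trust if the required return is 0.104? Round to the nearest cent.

D₁ = D₀ × (1 + g) = 4,010.00 × 1.071 = 4,294.7100
Growing perpetuity: P = D₁ / (r − g) = 4,294.7100 / (0.104 − 0.071) = 130,142.73

130142.73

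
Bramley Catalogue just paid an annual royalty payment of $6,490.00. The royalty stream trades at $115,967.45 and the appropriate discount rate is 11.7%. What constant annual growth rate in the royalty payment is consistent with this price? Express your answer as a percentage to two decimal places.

5.78%

P = D₀(1+g)/(r−g) ⇒ P(r−g) = D₀(1+g) ⇒ g(P+D₀) = P·r − D₀
g = (P·r − D₀)/(P + D₀) = ($115,967.45×0.117 − $6,490.00) / ($115,967.45 + $6,490.00) = 0.057801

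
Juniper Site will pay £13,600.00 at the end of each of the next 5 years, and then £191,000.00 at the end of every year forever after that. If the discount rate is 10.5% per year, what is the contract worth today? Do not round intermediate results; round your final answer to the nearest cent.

£1155064.57

PV of 5-year annuity: £13,600.00 × [1 − (1+0.105)^−5] / 0.105 = 50902.87184
Perpetuity value at year 5: £191,000.00 / 0.105 = 1819047.61905
PV of perpetuity: 1819047.61905 / (1+0.105)^5 = 1104161.69837
Total PV = 50902.87184 + 1104161.69837 = 1155064.57020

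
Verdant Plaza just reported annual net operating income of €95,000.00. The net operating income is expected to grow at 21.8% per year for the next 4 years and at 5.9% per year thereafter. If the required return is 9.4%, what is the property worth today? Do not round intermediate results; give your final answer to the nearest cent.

€4917020.81

D_1 = 115710.00000
D_2 = 140934.78000
D_3 = 171658.56204
D_4 = 209080.12856
Terminal value at year 4: TV = D_4×(1+g_2)/(r−g_2) = 221415.85615/0.035 = 6326167.31857
P_0 = D_1/(1+r)^1 + D_2/(1+r)^2 + D_3/(1+r)^3 + D_4/(1+r)^4 + TV/(1+r)^4
    = 105767.82450 + 117756.13367 + 131103.26400 + 145963.23176 + 4416430.35534 = 4917020.80927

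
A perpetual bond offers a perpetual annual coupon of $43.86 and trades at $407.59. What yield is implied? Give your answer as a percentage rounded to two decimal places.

10.76%

P = C/r ⇒ r = C/P = $43.86/$407.59 = 0.107608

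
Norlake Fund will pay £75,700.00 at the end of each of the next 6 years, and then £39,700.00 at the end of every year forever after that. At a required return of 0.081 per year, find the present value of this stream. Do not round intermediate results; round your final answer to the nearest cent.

£656043.46

PV of 6-year annuity: £75,700.00 × [1 − (1+0.081)^−6] / 0.081 = 348892.88683
Perpetuity value at year 6: £39,700.00 / 0.081 = 490123.45679
PV of perpetuity: 490123.45679 / (1+0.081)^6 = 307150.56898
Total PV = 348892.88683 + 307150.56898 = 656043.45581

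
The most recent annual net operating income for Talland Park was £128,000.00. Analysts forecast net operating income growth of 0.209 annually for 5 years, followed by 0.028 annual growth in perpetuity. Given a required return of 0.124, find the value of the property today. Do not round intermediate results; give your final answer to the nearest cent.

D_1 = 154752.00000
D_2 = 187095.16800
D_3 = 226198.05811
D_4 = 273473.45226
D_5 = 330629.40378
Terminal value at year 5: TV = D_5×(1+g_2)/(r−g_2) = 339887.02709/0.096 = 3540489.86547
P_0 = D_1/(1+r)^1 + D_2/(1+r)^2 + D_3/(1+r)^3 + D_4/(1+r)^4 + D_5/(1+r)^5 + TV/(1+r)^5
    = 137679.71530 + 148091.43755 + 159290.52312 + 171336.51464 + 184293.45748 + 1973475.77380 = 2774167.42189

£2774167.42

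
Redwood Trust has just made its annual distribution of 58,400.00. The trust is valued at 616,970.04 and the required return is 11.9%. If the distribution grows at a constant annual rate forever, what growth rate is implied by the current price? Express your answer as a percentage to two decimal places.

2.22%

P = D₀(1+g)/(r−g) ⇒ P(r−g) = D₀(1+g) ⇒ g(P+D₀) = P·r − D₀
g = (P·r − D₀)/(P + D₀) = (616,970.04×0.119 − 58,400.00) / (616,970.04 + 58,400.00) = 0.022239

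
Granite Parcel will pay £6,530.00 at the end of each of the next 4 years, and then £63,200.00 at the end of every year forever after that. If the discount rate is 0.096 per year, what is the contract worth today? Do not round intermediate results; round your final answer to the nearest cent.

PV of 4-year annuity: £6,530.00 × [1 − (1+0.096)^−4] / 0.096 = 20879.73123
Perpetuity value at year 4: £63,200.00 / 0.096 = 658333.33333
PV of perpetuity: 658333.33333 / (1+0.096)^4 = 456250.78916
Total PV = 20879.73123 + 456250.78916 = 477130.52039

£477130.52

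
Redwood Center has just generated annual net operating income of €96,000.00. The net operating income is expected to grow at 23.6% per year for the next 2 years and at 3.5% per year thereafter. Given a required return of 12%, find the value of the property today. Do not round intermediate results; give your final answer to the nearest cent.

D_1 = 118656.00000
D_2 = 146658.81600
Terminal value at year 2: TV = D_2×(1+g_2)/(r−g_2) = 151791.87456/0.085 = 1785786.75953
P_0 = D_1/(1+r)^1 + D_2/(1+r)^2 + TV/(1+r)^2
    = 105942.85714 + 116915.51020 + 1423618.27131 = 1646476.63866

€1646476.64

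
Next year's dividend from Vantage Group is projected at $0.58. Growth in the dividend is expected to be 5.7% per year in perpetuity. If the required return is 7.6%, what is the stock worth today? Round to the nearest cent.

Growing perpetuity: P = D₁ / (r − g) = $0.5800 / (0.076 − 0.057) = $30.53

$30.53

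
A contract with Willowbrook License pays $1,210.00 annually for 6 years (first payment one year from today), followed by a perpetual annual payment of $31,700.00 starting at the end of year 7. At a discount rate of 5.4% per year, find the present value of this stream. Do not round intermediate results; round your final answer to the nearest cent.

$434239.32

PV of 6-year annuity: $1,210.00 × [1 − (1+0.054)^−6] / 0.054 = 6063.79911
Perpetuity value at year 6: $31,700.00 / 0.054 = 587037.03704
PV of perpetuity: 587037.03704 / (1+0.054)^6 = 428175.52326
Total PV = 6063.79911 + 428175.52326 = 434239.32237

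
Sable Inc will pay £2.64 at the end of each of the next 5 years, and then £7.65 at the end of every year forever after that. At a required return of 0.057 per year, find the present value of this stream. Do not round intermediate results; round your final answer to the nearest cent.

PV of 5-year annuity: £2.64 × [1 − (1+0.057)^−5] / 0.057 = 11.21199
Perpetuity value at year 5: £7.65 / 0.057 = 134.21053
PV of perpetuity: 134.21053 / (1+0.057)^5 = 101.72124
Total PV = 11.21199 + 101.72124 = 112.93323

£112.93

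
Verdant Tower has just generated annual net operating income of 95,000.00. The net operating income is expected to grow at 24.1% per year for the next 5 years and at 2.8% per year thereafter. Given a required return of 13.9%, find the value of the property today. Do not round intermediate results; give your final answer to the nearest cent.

D_1 = 117895.00000
D_2 = 146307.69500
D_3 = 181567.84950
D_4 = 225325.70122
D_5 = 279629.19522
Terminal value at year 5: TV = D_5×(1+g_2)/(r−g_2) = 287458.81268/0.111 = 2589719.03319
P_0 = D_1/(1+r)^1 + D_2/(1+r)^2 + D_3/(1+r)^3 + D_4/(1+r)^4 + D_5/(1+r)^5 + TV/(1+r)^5
    = 103507.46269 + 112776.78770 + 122876.20153 + 133880.04047 + 145869.29783 + 1350933.67716 = 1969843.46737

1969843.47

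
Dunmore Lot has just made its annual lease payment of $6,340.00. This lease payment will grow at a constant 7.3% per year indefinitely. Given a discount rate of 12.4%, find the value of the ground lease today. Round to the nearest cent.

$133388.63

D₁ = D₀ × (1 + g) = $6,340.00 × 1.073 = $6,802.8200
Growing perpetuity: P = D₁ / (r − g) = $6,802.8200 / (0.124 − 0.073) = $133,388.63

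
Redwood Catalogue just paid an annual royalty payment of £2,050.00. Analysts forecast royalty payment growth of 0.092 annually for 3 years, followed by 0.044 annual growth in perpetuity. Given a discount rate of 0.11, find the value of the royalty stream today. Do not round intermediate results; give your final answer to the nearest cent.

D_1 = 2238.60000
D_2 = 2444.55120
D_3 = 2669.44991
Terminal value at year 3: TV = D_3×(1+g_2)/(r−g_2) = 2786.90571/0.066 = 42225.84404
P_0 = D_1/(1+r)^1 + D_2/(1+r)^2 + D_3/(1+r)^3 + TV/(1+r)^3
    = 2016.75676 + 1984.05259 + 1951.87877 + 30875.17323 = 36827.86135

£36827.86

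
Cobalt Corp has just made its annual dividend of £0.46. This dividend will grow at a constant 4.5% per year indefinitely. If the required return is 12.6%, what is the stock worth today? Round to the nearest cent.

£5.93

D₁ = D₀ × (1 + g) = £0.46 × 1.045 = £0.4807
Growing perpetuity: P = D₁ / (r − g) = £0.4807 / (0.126 − 0.045) = £5.93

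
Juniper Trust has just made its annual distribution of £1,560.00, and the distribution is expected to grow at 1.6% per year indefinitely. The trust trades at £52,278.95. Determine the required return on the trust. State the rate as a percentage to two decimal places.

4.63%

D₁ = £1,560.00 × 1.016 = £1,584.9600
P = D₁/(r − g) ⇒ r = D₁/P + g = £1,584.9600/£52,278.95 + 0.016 = 0.030317 + 0.016 = 0.046317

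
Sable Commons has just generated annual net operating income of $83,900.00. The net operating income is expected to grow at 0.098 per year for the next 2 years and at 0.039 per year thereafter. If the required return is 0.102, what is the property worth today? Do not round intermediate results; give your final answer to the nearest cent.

D_1 = 92122.20000
D_2 = 101150.17560
Terminal value at year 2: TV = D_2×(1+g_2)/(r−g_2) = 105095.03245/0.063 = 1668175.11823
P_0 = D_1/(1+r)^1 + D_2/(1+r)^2 + TV/(1+r)^2
    = 83595.46279 + 83292.03099 + 1373657.46344 = 1540544.95722

$1540544.96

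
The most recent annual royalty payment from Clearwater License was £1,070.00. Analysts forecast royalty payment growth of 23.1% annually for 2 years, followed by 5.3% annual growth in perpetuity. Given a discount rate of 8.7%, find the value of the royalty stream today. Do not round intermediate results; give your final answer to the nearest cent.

D_1 = 1317.17000
D_2 = 1621.43627
Terminal value at year 2: TV = D_2×(1+g_2)/(r−g_2) = 1707.37239/0.034 = 50216.83507
P_0 = D_1/(1+r)^1 + D_2/(1+r)^2 + TV/(1+r)^2
    = 1211.74793 + 1372.27387 + 42500.12912 = 45084.15093

£45084.15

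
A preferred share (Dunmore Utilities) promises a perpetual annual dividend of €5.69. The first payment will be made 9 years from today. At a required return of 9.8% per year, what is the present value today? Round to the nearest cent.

Value at end of year 8: C / r = €5.69 / 0.098 = €58.0612
Discount to today: PV = €58.0612 / (1 + 0.098)^8 = €58.0612 / 2.112607 = €27.48

€27.48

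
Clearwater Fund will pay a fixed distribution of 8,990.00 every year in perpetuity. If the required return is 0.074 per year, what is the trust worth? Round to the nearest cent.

Level perpetuity: PV = C / r = 8,990.00 / 0.074 = 121,486.49

121486.49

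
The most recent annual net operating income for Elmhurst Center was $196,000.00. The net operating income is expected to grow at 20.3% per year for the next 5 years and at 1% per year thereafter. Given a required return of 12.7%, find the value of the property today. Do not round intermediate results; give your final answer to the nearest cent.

$3541782.95

D_1 = 235788.00000
D_2 = 283652.96400
D_3 = 341234.51569
D_4 = 410505.12238
D_5 = 493837.66222
Terminal value at year 5: TV = D_5×(1+g_2)/(r−g_2) = 498776.03884/0.117 = 4263043.06703
P_0 = D_1/(1+r)^1 + D_2/(1+r)^2 + D_3/(1+r)^3 + D_4/(1+r)^4 + D_5/(1+r)^5 + TV/(1+r)^5
    = 209217.39130 + 223326.10625 + 238386.25183 + 254461.98842 + 271621.80308 + 2344769.41122 = 3541782.95211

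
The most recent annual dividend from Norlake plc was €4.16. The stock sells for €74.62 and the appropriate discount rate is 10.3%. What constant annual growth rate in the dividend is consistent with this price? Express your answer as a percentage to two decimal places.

P = D₀(1+g)/(r−g) ⇒ P(r−g) = D₀(1+g) ⇒ g(P+D₀) = P·r − D₀
g = (P·r − D₀)/(P + D₀) = (€74.62×0.103 − €4.16) / (€74.62 + €4.16) = 0.044756

4.48%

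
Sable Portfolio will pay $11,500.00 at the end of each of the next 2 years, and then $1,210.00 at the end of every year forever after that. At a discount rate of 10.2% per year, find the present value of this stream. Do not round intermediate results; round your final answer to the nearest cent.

PV of 2-year annuity: $11,500.00 × [1 − (1+0.102)^−2] / 0.102 = 19905.23747
Perpetuity value at year 2: $1,210.00 / 0.102 = 11862.74510
PV of perpetuity: 11862.74510 / (1+0.102)^2 = 9768.36794
Total PV = 19905.23747 + 9768.36794 = 29673.60540

$29673.61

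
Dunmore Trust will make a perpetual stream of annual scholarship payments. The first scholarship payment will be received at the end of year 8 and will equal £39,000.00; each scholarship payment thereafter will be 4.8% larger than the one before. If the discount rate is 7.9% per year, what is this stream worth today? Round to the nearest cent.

£738844.08

Value at end of year 7: C₁ / (r − g) = £39,000.00 / (0.079 − 0.048) = £1,258,064.5161
Discount to today: PV = £1,258,064.5161 / (1 + 0.079)^7 = £1,258,064.5161 / 1.702747 = £738,844.08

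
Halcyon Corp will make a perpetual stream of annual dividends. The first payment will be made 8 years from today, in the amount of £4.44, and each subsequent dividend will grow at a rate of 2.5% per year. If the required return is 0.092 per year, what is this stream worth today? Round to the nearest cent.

£35.79

Value at end of year 7: C₁ / (r − g) = £4.44 / (0.092 − 0.025) = £66.2687
Discount to today: PV = £66.2687 / (1 + 0.092)^7 = £66.2687 / 1.851648 = £35.79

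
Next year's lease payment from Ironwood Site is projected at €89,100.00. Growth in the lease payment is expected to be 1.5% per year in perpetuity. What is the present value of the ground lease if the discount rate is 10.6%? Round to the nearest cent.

Growing perpetuity: P = D₁ / (r − g) = €89,100.0000 / (0.106 − 0.015) = €979,120.88

€979120.88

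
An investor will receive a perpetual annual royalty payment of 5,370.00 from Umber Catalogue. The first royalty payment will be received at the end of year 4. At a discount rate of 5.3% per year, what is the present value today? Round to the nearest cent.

86778.73

Value at end of year 3: C / r = 5,370.00 / 0.053 = 101,320.7547
Discount to today: PV = 101,320.7547 / (1 + 0.053)^3 = 101,320.7547 / 1.167576 = 86,778.73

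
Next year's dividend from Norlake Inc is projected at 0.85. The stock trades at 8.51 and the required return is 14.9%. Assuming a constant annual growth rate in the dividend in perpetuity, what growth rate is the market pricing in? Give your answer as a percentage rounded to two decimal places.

4.91%

P = D₁/(r−g) ⇒ g = r − D₁/P = 0.149 − 0.85/8.51 = 0.049118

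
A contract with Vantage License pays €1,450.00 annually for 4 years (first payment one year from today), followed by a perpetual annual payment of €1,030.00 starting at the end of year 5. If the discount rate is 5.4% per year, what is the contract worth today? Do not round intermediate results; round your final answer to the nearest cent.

PV of 4-year annuity: €1,450.00 × [1 − (1+0.054)^−4] / 0.054 = 5094.21124
Perpetuity value at year 4: €1,030.00 / 0.054 = 19074.07407
PV of perpetuity: 19074.07407 / (1+0.054)^4 = 15455.42747
Total PV = 5094.21124 + 15455.42747 = 20549.63871

€20549.64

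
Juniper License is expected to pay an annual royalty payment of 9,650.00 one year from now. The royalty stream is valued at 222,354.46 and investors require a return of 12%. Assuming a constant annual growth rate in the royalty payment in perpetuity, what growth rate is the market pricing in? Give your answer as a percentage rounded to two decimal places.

7.66%

P = D₁/(r−g) ⇒ g = r − D₁/P = 0.12 − 9,650.00/222,354.46 = 0.076601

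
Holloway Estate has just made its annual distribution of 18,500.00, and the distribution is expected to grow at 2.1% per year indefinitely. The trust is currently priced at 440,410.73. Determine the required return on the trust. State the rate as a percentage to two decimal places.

6.39%

D₁ = 18,500.00 × 1.021 = 18,888.5000
P = D₁/(r − g) ⇒ r = D₁/P + g = 18,888.5000/440,410.73 + 0.021 = 0.042888 + 0.021 = 0.063888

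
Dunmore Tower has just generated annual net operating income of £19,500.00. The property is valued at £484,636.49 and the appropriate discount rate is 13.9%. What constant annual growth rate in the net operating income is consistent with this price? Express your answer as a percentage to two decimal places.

P = D₀(1+g)/(r−g) ⇒ P(r−g) = D₀(1+g) ⇒ g(P+D₀) = P·r − D₀
g = (P·r − D₀)/(P + D₀) = (£484,636.49×0.139 − £19,500.00) / (£484,636.49 + £19,500.00) = 0.094943

9.49%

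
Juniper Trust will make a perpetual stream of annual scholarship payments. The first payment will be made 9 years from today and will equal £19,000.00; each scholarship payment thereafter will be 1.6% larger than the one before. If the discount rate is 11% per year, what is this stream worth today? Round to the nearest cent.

£87708.55

Value at end of year 8: C₁ / (r − g) = £19,000.00 / (0.11 − 0.016) = £202,127.6596
Discount to today: PV = £202,127.6596 / (1 + 0.11)^8 = £202,127.6596 / 2.304538 = £87,708.55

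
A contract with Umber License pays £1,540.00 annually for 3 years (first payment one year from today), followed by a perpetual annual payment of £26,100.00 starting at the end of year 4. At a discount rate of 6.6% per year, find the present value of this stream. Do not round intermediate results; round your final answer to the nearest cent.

£330527.39

PV of 3-year annuity: £1,540.00 × [1 − (1+0.066)^−3] / 0.066 = 4071.16512
Perpetuity value at year 3: £26,100.00 / 0.066 = 395454.54545
PV of perpetuity: 395454.54545 / (1+0.066)^3 = 326456.22756
Total PV = 4071.16512 + 326456.22756 = 330527.39267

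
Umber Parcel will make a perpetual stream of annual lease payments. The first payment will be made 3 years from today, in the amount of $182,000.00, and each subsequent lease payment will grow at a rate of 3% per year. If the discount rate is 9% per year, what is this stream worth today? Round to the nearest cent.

$2553095.98

Value at end of year 2: C₁ / (r − g) = $182,000.00 / (0.09 − 0.03) = $3,033,333.3333
Discount to today: PV = $3,033,333.3333 / (1 + 0.09)^2 = $3,033,333.3333 / 1.188100 = $2,553,095.98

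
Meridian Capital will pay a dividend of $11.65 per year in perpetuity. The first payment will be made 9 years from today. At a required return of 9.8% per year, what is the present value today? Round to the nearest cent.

$56.27

Value at end of year 8: C / r = $11.65 / 0.098 = $118.8776
Discount to today: PV = $118.8776 / (1 + 0.098)^8 = $118.8776 / 2.112607 = $56.27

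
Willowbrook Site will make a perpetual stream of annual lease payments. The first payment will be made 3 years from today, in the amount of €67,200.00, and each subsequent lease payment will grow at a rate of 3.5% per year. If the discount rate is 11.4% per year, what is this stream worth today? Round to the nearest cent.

€685443.72

Value at end of year 2: C₁ / (r − g) = €67,200.00 / (0.114 − 0.035) = €850,632.9114
Discount to today: PV = €850,632.9114 / (1 + 0.114)^2 = €850,632.9114 / 1.240996 = €685,443.72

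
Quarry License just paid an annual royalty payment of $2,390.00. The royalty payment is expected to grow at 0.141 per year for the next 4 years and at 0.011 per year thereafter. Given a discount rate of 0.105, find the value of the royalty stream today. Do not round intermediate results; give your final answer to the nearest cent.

D_1 = 2726.99000
D_2 = 3111.49559
D_3 = 3550.21647
D_4 = 4050.79699
Terminal value at year 4: TV = D_4×(1+g_2)/(r−g_2) = 4095.35576/0.094 = 43567.61444
P_0 = D_1/(1+r)^1 + D_2/(1+r)^2 + D_3/(1+r)^3 + D_4/(1+r)^4 + TV/(1+r)^4
    = 2467.86425 + 2548.26526 + 2631.28567 + 2717.01081 + 29222.31841 = 39586.74440

$39586.74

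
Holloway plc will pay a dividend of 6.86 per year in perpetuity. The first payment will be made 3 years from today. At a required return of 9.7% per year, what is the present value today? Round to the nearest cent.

58.77

Value at end of year 2: C / r = 6.86 / 0.097 = 70.7216
Discount to today: PV = 70.7216 / (1 + 0.097)^2 = 70.7216 / 1.203409 = 58.77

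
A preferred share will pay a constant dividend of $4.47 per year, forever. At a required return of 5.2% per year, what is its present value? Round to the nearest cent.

$85.96

Level perpetuity: PV = C / r = $4.47 / 0.052 = $85.96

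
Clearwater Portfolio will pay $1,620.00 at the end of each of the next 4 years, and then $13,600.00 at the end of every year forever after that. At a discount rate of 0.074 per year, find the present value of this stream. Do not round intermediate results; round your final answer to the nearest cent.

PV of 4-year annuity: $1,620.00 × [1 − (1+0.074)^−4] / 0.074 = 5438.09358
Perpetuity value at year 4: $13,600.00 / 0.074 = 183783.78378
PV of perpetuity: 183783.78378 / (1+0.074)^4 = 138130.65245
Total PV = 5438.09358 + 138130.65245 = 143568.74604

$143568.75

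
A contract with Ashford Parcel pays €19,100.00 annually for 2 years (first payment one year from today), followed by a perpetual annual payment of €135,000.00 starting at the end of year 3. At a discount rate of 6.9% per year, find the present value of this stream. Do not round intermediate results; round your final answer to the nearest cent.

PV of 2-year annuity: €19,100.00 × [1 − (1+0.069)^−2] / 0.069 = 34581.07163
Perpetuity value at year 2: €135,000.00 / 0.069 = 1956521.73913
PV of perpetuity: 1956521.73913 / (1+0.069)^2 = 1712100.55220
Total PV = 34581.07163 + 1712100.55220 = 1746681.62383

€1746681.62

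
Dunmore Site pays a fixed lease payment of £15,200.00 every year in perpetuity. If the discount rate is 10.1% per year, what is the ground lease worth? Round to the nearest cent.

£150495.05

Level perpetuity: PV = C / r = £15,200.00 / 0.101 = £150,495.05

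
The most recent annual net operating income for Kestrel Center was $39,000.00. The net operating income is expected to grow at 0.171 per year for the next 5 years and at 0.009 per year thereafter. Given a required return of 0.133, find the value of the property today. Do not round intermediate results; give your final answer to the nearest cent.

D_1 = 45669.00000
D_2 = 53478.39900
D_3 = 62623.20523
D_4 = 73331.77332
D_5 = 85871.50656
Terminal value at year 5: TV = D_5×(1+g_2)/(r−g_2) = 86644.35012/0.124 = 698744.75904
P_0 = D_1/(1+r)^1 + D_2/(1+r)^2 + D_3/(1+r)^3 + D_4/(1+r)^4 + D_5/(1+r)^5 + TV/(1+r)^5
    = 40308.03177 + 41659.93399 + 43057.17802 + 44501.28461 + 45993.82549 + 374256.20902 = 589776.46290

$589776.46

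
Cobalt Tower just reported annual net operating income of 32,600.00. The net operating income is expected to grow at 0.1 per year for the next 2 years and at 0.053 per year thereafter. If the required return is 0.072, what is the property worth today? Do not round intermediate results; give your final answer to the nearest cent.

1970116.85

D_1 = 35860.00000
D_2 = 39446.00000
Terminal value at year 2: TV = D_2×(1+g_2)/(r−g_2) = 41536.63800/0.019 = 2186138.84211
P_0 = D_1/(1+r)^1 + D_2/(1+r)^2 + TV/(1+r)^2
    = 33451.49254 + 34325.22555 + 1902340.13187 = 1970116.84996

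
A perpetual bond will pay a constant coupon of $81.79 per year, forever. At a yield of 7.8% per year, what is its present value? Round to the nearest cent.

$1048.59

Level perpetuity: PV = C / r = $81.79 / 0.078 = $1,048.59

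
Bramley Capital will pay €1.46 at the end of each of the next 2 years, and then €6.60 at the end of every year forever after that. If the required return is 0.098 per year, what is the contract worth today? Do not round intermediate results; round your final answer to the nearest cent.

€58.40

PV of 2-year annuity: €1.46 × [1 − (1+0.098)^−2] / 0.098 = 2.54070
Perpetuity value at year 2: €6.60 / 0.098 = 67.34694
PV of perpetuity: 67.34694 / (1+0.098)^2 = 55.86158
Total PV = 2.54070 + 55.86158 = 58.40228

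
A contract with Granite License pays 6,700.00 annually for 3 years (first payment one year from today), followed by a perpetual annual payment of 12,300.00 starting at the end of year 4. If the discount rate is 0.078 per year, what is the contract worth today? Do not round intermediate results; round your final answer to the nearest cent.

PV of 3-year annuity: 6,700.00 × [1 − (1+0.078)^−3] / 0.078 = 17329.05139
Perpetuity value at year 3: 12,300.00 / 0.078 = 157692.30769
PV of perpetuity: 157692.30769 / (1+0.078)^3 = 125879.27305
Total PV = 17329.05139 + 125879.27305 = 143208.32444

143208.32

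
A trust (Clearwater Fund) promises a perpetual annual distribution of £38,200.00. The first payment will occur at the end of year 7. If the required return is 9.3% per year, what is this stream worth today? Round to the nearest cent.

£240912.56

Value at end of year 6: C / r = £38,200.00 / 0.093 = £410,752.6882
Discount to today: PV = £410,752.6882 / (1 + 0.093)^6 = £410,752.6882 / 1.704987 = £240,912.56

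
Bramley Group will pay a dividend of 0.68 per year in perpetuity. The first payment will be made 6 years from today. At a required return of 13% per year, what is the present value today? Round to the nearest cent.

Value at end of year 5: C / r = 0.68 / 0.13 = 5.2308
Discount to today: PV = 5.2308 / (1 + 0.13)^5 = 5.2308 / 1.842435 = 2.84

2.84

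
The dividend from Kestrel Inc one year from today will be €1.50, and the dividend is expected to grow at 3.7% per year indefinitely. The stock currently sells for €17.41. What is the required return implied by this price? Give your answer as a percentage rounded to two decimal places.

P = D₁/(r − g) ⇒ r = D₁/P + g = €1.5000/€17.41 + 0.037 = 0.086157 + 0.037 = 0.123157

12.32%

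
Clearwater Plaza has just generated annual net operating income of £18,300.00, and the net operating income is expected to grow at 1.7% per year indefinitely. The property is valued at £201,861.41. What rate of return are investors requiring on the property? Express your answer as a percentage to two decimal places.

D₁ = £18,300.00 × 1.017 = £18,611.1000
P = D₁/(r − g) ⇒ r = D₁/P + g = £18,611.1000/£201,861.41 + 0.017 = 0.092197 + 0.017 = 0.109197

10.92%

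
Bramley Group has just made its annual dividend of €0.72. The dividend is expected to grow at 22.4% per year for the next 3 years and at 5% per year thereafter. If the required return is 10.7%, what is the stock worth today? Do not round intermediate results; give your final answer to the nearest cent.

€20.58

D_1 = 0.88128
D_2 = 1.07869
D_3 = 1.32031
Terminal value at year 3: TV = D_3×(1+g_2)/(r−g_2) = 1.38633/0.057 = 24.32155
P_0 = D_1/(1+r)^1 + D_2/(1+r)^2 + D_3/(1+r)^3 + TV/(1+r)^3
    = 0.79610 + 0.88024 + 0.97327 + 17.92868 = 20.57829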